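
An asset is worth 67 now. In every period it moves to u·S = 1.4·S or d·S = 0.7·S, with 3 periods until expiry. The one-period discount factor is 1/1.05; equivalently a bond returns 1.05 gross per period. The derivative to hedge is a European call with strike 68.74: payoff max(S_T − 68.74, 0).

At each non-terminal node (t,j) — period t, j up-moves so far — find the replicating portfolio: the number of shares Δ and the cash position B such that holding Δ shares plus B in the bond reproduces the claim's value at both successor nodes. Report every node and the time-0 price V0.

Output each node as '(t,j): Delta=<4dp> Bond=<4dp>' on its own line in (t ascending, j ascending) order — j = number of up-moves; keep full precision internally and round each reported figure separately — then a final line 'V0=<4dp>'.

Since d<R<u, set p* = (R−d)/(u−d) = 0.5000; price each node as the discounted p*-expectation of its children.
Payoff layer (t=3): V(3,0)=0.0000, V(3,1)=0.0000, V(3,2)=23.1840, V(3,3)=115.1080
  t=2,j=0: stock 32.8300 → up 45.9620 (V=0.0000), down 22.9810 (V=0.0000). Price 0.0000; hedge Δ=0.0000, bond B=0.0000.
  t=2,j=1: stock 65.6600 → up 91.9240 (V=23.1840), down 45.9620 (V=0.0000). Price 11.0400; hedge Δ=0.5044, bond B=-22.0800.
  t=2,j=2: stock 131.3200 → up 183.8480 (V=115.1080), down 91.9240 (V=23.1840). Price 65.8533; hedge Δ=1.0000, bond B=-65.4667.
  t=1,j=0: stock 46.9000 → up 65.6600 (V=11.0400), down 32.8300 (V=0.0000). Price 5.2571; hedge Δ=0.3363, bond B=-10.5143.
  t=1,j=1: stock 93.8000 → up 131.3200 (V=65.8533), down 65.6600 (V=11.0400). Price 36.6159; hedge Δ=0.8348, bond B=-41.6889.
  t=0,j=0: stock 67.0000 → up 93.8000 (V=36.6159), down 46.9000 (V=5.2571). Price 19.9395; hedge Δ=0.6686, bond B=-24.8587.
Root portfolio cost Δ·67+B reproduces V0=19.9395.

(0,0): Delta=0.6686 Bond=-24.8587
(1,0): Delta=0.3363 Bond=-10.5143
(1,1): Delta=0.8348 Bond=-41.6889
(2,0): Delta=0.0000 Bond=0.0000
(2,1): Delta=0.5044 Bond=-22.0800
(2,2): Delta=1.0000 Bond=-65.4667
V0=19.9395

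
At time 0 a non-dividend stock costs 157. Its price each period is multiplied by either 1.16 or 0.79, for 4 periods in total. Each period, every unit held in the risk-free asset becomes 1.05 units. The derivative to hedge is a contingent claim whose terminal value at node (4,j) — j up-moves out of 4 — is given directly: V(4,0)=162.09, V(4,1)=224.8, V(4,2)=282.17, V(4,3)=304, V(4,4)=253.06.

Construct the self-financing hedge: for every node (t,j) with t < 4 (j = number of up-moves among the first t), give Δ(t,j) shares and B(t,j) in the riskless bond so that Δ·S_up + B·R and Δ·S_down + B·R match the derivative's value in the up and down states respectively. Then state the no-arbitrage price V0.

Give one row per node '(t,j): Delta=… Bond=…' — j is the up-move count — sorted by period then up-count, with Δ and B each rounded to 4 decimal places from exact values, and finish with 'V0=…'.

Risk-neutral probability p* = (R−d)/(u−d) = (1.05−0.79)/(1.16−0.79) = 0.7027.
Payoff layer (t=4): V(4,0)=162.0900, V(4,1)=224.8000, V(4,2)=282.1700, V(4,3)=304.0000, V(4,4)=253.0600
(3,0): S=77.4071. Δ = (V_up−V_dn)/(S_up−S_dn) = (224.8000−162.0900)/(89.7923−61.1516) = 2.1895. V = [p*·224.8000 + (1−p*)·162.0900]/1.05 = 196.3395. B = V − Δ·S = 26.8530.
(3,1): S=113.6611. Δ = (V_up−V_dn)/(S_up−S_dn) = (282.1700−224.8000)/(131.8469−89.7923) = 1.3642. V = [p*·282.1700 + (1−p*)·224.8000]/1.05 = 252.4896. B = V − Δ·S = 97.4355.
(3,2): S=166.8948. Δ = (V_up−V_dn)/(S_up−S_dn) = (304.0000−282.1700)/(193.5979−131.8469) = 0.3535. V = [p*·304.0000 + (1−p*)·282.1700]/1.05 = 283.3429. B = V − Δ·S = 224.3429.
(3,3): S=245.0607. Δ = (V_up−V_dn)/(S_up−S_dn) = (253.0600−304.0000)/(284.2704−193.5979) = -0.5618. V = [p*·253.0600 + (1−p*)·304.0000]/1.05 = 255.4327. B = V − Δ·S = 393.1084.
(2,0): S=97.9837. Δ = (V_up−V_dn)/(S_up−S_dn) = (252.4896−196.3395)/(113.6611−77.4071) = 1.5488. V = [p*·252.4896 + (1−p*)·196.3395]/1.05 = 224.5679. B = V − Δ·S = 72.8110.
(2,1): S=143.8748. Δ = (V_up−V_dn)/(S_up−S_dn) = (283.3429−252.4896)/(166.8948−113.6611) = 0.5796. V = [p*·283.3429 + (1−p*)·252.4896]/1.05 = 261.1145. B = V − Δ·S = 177.7273.
(2,2): S=211.2592. Δ = (V_up−V_dn)/(S_up−S_dn) = (255.4327−283.3429)/(245.0607−166.8948) = -0.3571. V = [p*·255.4327 + (1−p*)·283.3429]/1.05 = 251.1717. B = V − Δ·S = 326.6046.
(1,0): S=124.0300. Δ = (V_up−V_dn)/(S_up−S_dn) = (261.1145−224.5679)/(143.8748−97.9837) = 0.7964. V = [p*·261.1145 + (1−p*)·224.5679]/1.05 = 238.3327. B = V − Δ·S = 139.5581.
(1,1): S=182.1200. Δ = (V_up−V_dn)/(S_up−S_dn) = (251.1717−261.1145)/(211.2592−143.8748) = -0.1476. V = [p*·251.1717 + (1−p*)·261.1145]/1.05 = 242.0264. B = V − Δ·S = 268.8988.
(0,0): S=157.0000. Δ = (V_up−V_dn)/(S_up−S_dn) = (242.0264−238.3327)/(182.1200−124.0300) = 0.0636. V = [p*·242.0264 + (1−p*)·238.3327]/1.05 = 229.4555. B = V − Δ·S = 219.4725.
The time-0 hedge costs 229.4555, which is the no-arbitrage price.

(0,0): Delta=0.0636 Bond=219.4725
(1,0): Delta=0.7964 Bond=139.5581
(1,1): Delta=-0.1476 Bond=268.8988
(2,0): Delta=1.5488 Bond=72.8110
(2,1): Delta=0.5796 Bond=177.7273
(2,2): Delta=-0.3571 Bond=326.6046
(3,0): Delta=2.1895 Bond=26.8530
(3,1): Delta=1.3642 Bond=97.4355
(3,2): Delta=0.3535 Bond=224.3429
(3,3): Delta=-0.5618 Bond=393.1084
V0=229.4555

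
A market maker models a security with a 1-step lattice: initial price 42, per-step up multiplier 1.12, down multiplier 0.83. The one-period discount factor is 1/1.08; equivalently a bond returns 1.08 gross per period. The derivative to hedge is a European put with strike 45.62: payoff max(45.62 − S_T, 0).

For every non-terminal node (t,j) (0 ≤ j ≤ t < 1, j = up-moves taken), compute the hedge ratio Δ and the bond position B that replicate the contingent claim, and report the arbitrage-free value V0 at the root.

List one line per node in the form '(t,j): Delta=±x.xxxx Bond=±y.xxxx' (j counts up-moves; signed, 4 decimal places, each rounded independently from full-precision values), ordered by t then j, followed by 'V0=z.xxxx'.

(0,0): Delta=-0.8834 Bond=38.4777
V0=1.3742

Under the risk-neutral measure, an up-move has probability p* = (R−d)/(u−d) = 0.8621 and values discount at R = 1.08.
Terminal payoffs: V(1,0)=10.7600, V(1,1)=0.0000
Node (0,0) S=42.0000: V=(p*·0.0000+(1−p*)·10.7600)/1.08=1.3742; Δ=(0.0000−10.7600)/(47.0400−34.8600)=-0.8834; B=V−Δ·S=38.4777
Check: Δ(0,0)·S0 + B(0,0) = 1.3742 = V0.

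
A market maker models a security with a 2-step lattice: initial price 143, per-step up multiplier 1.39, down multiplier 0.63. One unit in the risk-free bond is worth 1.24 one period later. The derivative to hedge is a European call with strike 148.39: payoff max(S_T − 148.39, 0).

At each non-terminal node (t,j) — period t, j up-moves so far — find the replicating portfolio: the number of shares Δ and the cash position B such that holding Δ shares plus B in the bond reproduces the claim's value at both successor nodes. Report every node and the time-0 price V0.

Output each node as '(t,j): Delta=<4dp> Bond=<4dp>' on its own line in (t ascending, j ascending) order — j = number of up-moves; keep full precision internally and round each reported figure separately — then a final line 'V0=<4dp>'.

No-arbitrage ⇒ martingale measure with p* = (R−d)/(u−d) = 0.8026.
At expiry t=2: V(2,0)=0.0000, V(2,1)=0.0000, V(2,2)=127.9003
Node (1,0) S=90.0900: V=(p*·0.0000+(1−p*)·0.0000)/1.24=0.0000; Δ=(0.0000−0.0000)/(125.2251−56.7567)=0.0000; B=V−Δ·S=0.0000
Node (1,1) S=198.7700: V=(p*·127.9003+(1−p*)·0.0000)/1.24=82.7878; Δ=(127.9003−0.0000)/(276.2903−125.2251)=0.8467; B=V−Δ·S=-85.5021
Node (0,0) S=143.0000: V=(p*·82.7878+(1−p*)·0.0000)/1.24=53.5872; Δ=(82.7878−0.0000)/(198.7700−90.0900)=0.7618; B=V−Δ·S=-55.3441
Self-financing check: at every node Δ·S+B equals the discounted successor values.

(0,0): Delta=0.7618 Bond=-55.3441
(1,0): Delta=0.0000 Bond=0.0000
(1,1): Delta=0.8467 Bond=-85.5021
V0=53.5872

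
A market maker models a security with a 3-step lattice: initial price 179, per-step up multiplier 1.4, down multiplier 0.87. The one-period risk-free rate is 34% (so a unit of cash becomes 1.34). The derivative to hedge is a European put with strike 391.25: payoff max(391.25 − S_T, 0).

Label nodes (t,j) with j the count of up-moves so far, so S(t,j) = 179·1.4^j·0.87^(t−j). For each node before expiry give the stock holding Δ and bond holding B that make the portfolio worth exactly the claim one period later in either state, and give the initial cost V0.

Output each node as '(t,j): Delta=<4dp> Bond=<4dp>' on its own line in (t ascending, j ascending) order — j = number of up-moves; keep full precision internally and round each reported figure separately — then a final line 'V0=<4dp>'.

(0,0): Delta=-0.5387 Bond=108.9966
(1,0): Delta=-1.0000 Bond=217.8937
(1,1): Delta=-0.5021 Bond=136.8846
(2,0): Delta=-1.0000 Bond=291.9776
(2,1): Delta=-1.0000 Bond=291.9776
(2,2): Delta=-0.4626 Bond=169.5676
V0=12.5694

No-arbitrage ⇒ martingale measure with p* = (R−d)/(u−d) = 0.8868.
Payoff layer (t=3): V(3,0)=273.3780, V(3,1)=201.5709, V(3,2)=86.0192, V(3,3)=0.0000
(2,0): S=135.4851. Δ = (V_up−V_dn)/(S_up−S_dn) = (201.5709−273.3780)/(189.6791−117.8720) = -1.0000. V = [p*·201.5709 + (1−p*)·273.3780]/1.34 = 156.4925. B = V − Δ·S = 291.9776.
(2,1): S=218.0220. Δ = (V_up−V_dn)/(S_up−S_dn) = (86.0192−201.5709)/(305.2308−189.6791) = -1.0000. V = [p*·86.0192 + (1−p*)·201.5709]/1.34 = 73.9556. B = V − Δ·S = 291.9776.
(2,2): S=350.8400. Δ = (V_up−V_dn)/(S_up−S_dn) = (0.0000−86.0192)/(491.1760−305.2308) = -0.4626. V = [p*·0.0000 + (1−p*)·86.0192]/1.34 = 7.2672. B = V − Δ·S = 169.5676.
(1,0): S=155.7300. Δ = (V_up−V_dn)/(S_up−S_dn) = (73.9556−156.4925)/(218.0220−135.4851) = -1.0000. V = [p*·73.9556 + (1−p*)·156.4925]/1.34 = 62.1637. B = V − Δ·S = 217.8937.
(1,1): S=250.6000. Δ = (V_up−V_dn)/(S_up−S_dn) = (7.2672−73.9556)/(350.8400−218.0220) = -0.5021. V = [p*·7.2672 + (1−p*)·73.9556]/1.34 = 11.0573. B = V − Δ·S = 136.8846.
(0,0): S=179.0000. Δ = (V_up−V_dn)/(S_up−S_dn) = (11.0573−62.1637)/(250.6000−155.7300) = -0.5387. V = [p*·11.0573 + (1−p*)·62.1637]/1.34 = 12.5694. B = V − Δ·S = 108.9966.
Check: Δ(0,0)·S0 + B(0,0) = 12.5694 = V0.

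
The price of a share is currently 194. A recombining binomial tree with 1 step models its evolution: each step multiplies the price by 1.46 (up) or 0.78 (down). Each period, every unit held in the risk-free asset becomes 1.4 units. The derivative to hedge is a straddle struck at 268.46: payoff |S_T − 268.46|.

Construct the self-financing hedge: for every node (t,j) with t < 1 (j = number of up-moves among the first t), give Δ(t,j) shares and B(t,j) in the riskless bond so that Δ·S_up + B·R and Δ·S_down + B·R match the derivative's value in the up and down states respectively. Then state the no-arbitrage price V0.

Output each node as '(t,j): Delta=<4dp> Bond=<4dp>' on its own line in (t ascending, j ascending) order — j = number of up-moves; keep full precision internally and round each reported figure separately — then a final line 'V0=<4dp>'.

Since d<R<u, set p* = (R−d)/(u−d) = 0.9118; price each node as the discounted p*-expectation of its children.
Terminal values V(1,·): V(1,0)=117.1400, V(1,1)=14.7800
Node (0,0) S=194.0000: V=(p*·14.7800+(1−p*)·117.1400)/1.4=17.0084; Δ=(14.7800−117.1400)/(283.2400−151.3200)=-0.7759; B=V−Δ·S=167.5378
The time-0 hedge costs 17.0084, which is the no-arbitrage price.

(0,0): Delta=-0.7759 Bond=167.5378
V0=17.0084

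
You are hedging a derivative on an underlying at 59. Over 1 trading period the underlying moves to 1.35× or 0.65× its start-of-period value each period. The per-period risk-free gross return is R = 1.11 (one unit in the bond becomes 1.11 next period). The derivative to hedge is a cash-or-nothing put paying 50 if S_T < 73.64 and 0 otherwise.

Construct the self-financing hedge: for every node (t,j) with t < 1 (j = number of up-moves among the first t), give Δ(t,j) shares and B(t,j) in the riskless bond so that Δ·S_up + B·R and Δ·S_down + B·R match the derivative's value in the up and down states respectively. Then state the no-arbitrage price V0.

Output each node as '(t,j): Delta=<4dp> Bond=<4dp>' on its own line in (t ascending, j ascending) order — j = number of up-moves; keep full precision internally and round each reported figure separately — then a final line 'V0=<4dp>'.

(0,0): Delta=-1.2107 Bond=86.8726
V0=15.4440

The replicating-portfolio and risk-neutral prices coincide; use p* = (1.11−0.65)/(1.35−0.65) = 0.6571 for the latter.
At expiry t=1: V(1,0)=50.0000, V(1,1)=0.0000
(0,0): S=59.0000. Δ = (V_up−V_dn)/(S_up−S_dn) = (0.0000−50.0000)/(79.6500−38.3500) = -1.2107. V = [p*·0.0000 + (1−p*)·50.0000]/1.11 = 15.4440. B = V − Δ·S = 86.8726.
Check: Δ(0,0)·S0 + B(0,0) = 15.4440 = V0.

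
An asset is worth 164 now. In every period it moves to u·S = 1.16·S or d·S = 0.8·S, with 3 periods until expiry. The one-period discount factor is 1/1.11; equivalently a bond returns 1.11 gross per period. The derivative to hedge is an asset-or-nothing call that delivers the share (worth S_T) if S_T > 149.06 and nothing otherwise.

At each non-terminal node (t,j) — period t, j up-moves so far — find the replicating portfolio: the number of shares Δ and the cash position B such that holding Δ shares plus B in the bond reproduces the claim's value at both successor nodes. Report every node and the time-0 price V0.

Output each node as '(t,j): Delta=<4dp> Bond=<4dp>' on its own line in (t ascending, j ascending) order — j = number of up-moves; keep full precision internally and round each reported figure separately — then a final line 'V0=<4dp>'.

(0,0): Delta=1.3903 Bond=-68.6159
(1,0): Delta=2.8997 Bond=-274.1893
(1,1): Delta=1.2224 Bond=-44.2241
(2,0): Delta=0.0000 Bond=0.0000
(2,1): Delta=3.2222 Bond=-353.4389
(2,2): Delta=1.0000 Bond=0.0000
V0=159.3991

Risk-neutral probability p* = (R−d)/(u−d) = (1.11−0.8)/(1.16−0.8) = 0.8611.
Terminal values V(3,·): V(3,0)=0.0000, V(3,1)=0.0000, V(3,2)=176.5427, V(3,3)=255.9869
  t=2,j=0: stock 104.9600 → up 121.7536 (V=0.0000), down 83.9680 (V=0.0000). Price 0.0000; hedge Δ=0.0000, bond B=0.0000.
  t=2,j=1: stock 152.1920 → up 176.5427 (V=176.5427), down 121.7536 (V=0.0000). Price 136.9576; hedge Δ=3.2222, bond B=-353.4389.
  t=2,j=2: stock 220.6784 → up 255.9869 (V=255.9869), down 176.5427 (V=176.5427). Price 220.6784; hedge Δ=1.0000, bond B=0.0000.
  t=1,j=0: stock 131.2000 → up 152.1920 (V=136.9576), down 104.9600 (V=0.0000). Price 106.2484; hedge Δ=2.8997, bond B=-274.1893.
  t=1,j=1: stock 190.2400 → up 220.6784 (V=220.6784), down 152.1920 (V=136.9576). Price 188.3338; hedge Δ=1.2224, bond B=-44.2241.
  t=0,j=0: stock 164.0000 → up 190.2400 (V=188.3338), down 131.2000 (V=106.2484). Price 159.3991; hedge Δ=1.3903, bond B=-68.6159.
The time-0 hedge costs 159.3991, which is the no-arbitrage price.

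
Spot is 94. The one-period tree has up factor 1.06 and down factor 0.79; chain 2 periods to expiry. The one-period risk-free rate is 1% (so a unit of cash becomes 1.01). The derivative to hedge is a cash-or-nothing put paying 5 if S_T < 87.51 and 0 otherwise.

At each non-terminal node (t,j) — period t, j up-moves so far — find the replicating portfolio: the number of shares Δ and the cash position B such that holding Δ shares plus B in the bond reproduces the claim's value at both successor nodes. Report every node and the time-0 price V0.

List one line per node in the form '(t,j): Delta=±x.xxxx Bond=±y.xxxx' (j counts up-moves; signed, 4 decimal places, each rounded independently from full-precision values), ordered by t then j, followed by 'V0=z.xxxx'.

(0,0): Delta=-0.1589 Bond=16.5870
(1,0): Delta=0.0000 Bond=4.9505
(1,1): Delta=-0.1859 Bond=19.4353
V0=1.6473

No-arbitrage ⇒ martingale measure with p* = (R−d)/(u−d) = 0.8148.
Payoff layer (t=2): V(2,0)=5.0000, V(2,1)=5.0000, V(2,2)=0.0000
  t=1,j=0: stock 74.2600 → up 78.7156 (V=5.0000), down 58.6654 (V=5.0000). Price 4.9505; hedge Δ=0.0000, bond B=4.9505.
  t=1,j=1: stock 99.6400 → up 105.6184 (V=0.0000), down 78.7156 (V=5.0000). Price 0.9168; hedge Δ=-0.1859, bond B=19.4353.
  t=0,j=0: stock 94.0000 → up 99.6400 (V=0.9168), down 74.2600 (V=4.9505). Price 1.6473; hedge Δ=-0.1589, bond B=16.5870.
The time-0 hedge costs 1.6473, which is the no-arbitrage price.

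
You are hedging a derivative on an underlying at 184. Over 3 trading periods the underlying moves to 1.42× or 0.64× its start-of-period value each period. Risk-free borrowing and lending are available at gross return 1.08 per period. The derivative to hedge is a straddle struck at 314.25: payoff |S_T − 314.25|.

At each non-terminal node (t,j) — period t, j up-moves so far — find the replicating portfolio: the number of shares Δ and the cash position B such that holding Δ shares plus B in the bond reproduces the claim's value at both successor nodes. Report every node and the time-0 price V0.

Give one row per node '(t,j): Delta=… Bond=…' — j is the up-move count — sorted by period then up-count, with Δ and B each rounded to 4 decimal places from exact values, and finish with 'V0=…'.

(0,0): Delta=-0.1918 Bond=161.3339
(1,0): Delta=-1.0000 Bond=269.4187
(1,1): Delta=0.0897 Bond=100.6939
(2,0): Delta=-1.0000 Bond=290.9722
(2,1): Delta=-1.0000 Bond=290.9722
(2,2): Delta=0.4692 Bond=-32.0591
V0=126.0497

Under the risk-neutral measure, an up-move has probability p* = (R−d)/(u−d) = 0.5641 and values discount at R = 1.08.
Terminal payoffs: V(3,0)=266.0155, V(3,1)=207.2297, V(3,2)=76.7987, V(3,3)=212.5950
(2,0): S=75.3664. Δ = (V_up−V_dn)/(S_up−S_dn) = (207.2297−266.0155)/(107.0203−48.2345) = -1.0000. V = [p*·207.2297 + (1−p*)·266.0155]/1.08 = 215.6058. B = V − Δ·S = 290.9722.
(2,1): S=167.2192. Δ = (V_up−V_dn)/(S_up−S_dn) = (76.7987−207.2297)/(237.4513−107.0203) = -1.0000. V = [p*·76.7987 + (1−p*)·207.2297]/1.08 = 123.7530. B = V − Δ·S = 290.9722.
(2,2): S=371.0176. Δ = (V_up−V_dn)/(S_up−S_dn) = (212.5950−76.7987)/(526.8450−237.4513) = 0.4692. V = [p*·212.5950 + (1−p*)·76.7987]/1.08 = 142.0387. B = V − Δ·S = -32.0591.
(1,0): S=117.7600. Δ = (V_up−V_dn)/(S_up−S_dn) = (123.7530−215.6058)/(167.2192−75.3664) = -1.0000. V = [p*·123.7530 + (1−p*)·215.6058]/1.08 = 151.6587. B = V − Δ·S = 269.4187.
(1,1): S=261.2800. Δ = (V_up−V_dn)/(S_up−S_dn) = (142.0387−123.7530)/(371.0176−167.2192) = 0.0897. V = [p*·142.0387 + (1−p*)·123.7530]/1.08 = 124.1370. B = V − Δ·S = 100.6939.
(0,0): S=184.0000. Δ = (V_up−V_dn)/(S_up−S_dn) = (124.1370−151.6587)/(261.2800−117.7600) = -0.1918. V = [p*·124.1370 + (1−p*)·151.6587]/1.08 = 126.0497. B = V − Δ·S = 161.3339.
Self-financing check: at every node Δ·S+B equals the discounted successor values.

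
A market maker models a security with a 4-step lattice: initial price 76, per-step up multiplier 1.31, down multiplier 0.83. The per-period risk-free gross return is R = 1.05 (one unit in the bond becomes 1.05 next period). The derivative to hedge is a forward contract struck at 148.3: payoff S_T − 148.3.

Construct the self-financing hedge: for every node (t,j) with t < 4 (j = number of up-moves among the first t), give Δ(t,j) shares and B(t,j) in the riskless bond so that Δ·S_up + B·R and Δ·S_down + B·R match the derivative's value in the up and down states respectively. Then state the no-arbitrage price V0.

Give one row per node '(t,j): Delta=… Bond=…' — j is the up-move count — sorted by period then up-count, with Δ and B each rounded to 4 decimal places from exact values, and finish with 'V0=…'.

Risk-neutral probability p* = (R−d)/(u−d) = (1.05−0.83)/(1.31−0.83) = 0.4583.
Terminal payoffs: V(4,0)=-112.2317, V(4,1)=-91.3729, V(4,2)=-58.4512, V(4,3)=-6.4904, V(4,4)=75.5199
Node (3,0) S=43.4558: V=(p*·-91.3729+(1−p*)·-112.2317)/1.05=-97.7823; Δ=(-91.3729−-112.2317)/(56.9271−36.0683)=1.0000; B=V−Δ·S=-141.2381
Node (3,1) S=68.5869: V=(p*·-58.4512+(1−p*)·-91.3729)/1.05=-72.6512; Δ=(-58.4512−-91.3729)/(89.8488−56.9271)=1.0000; B=V−Δ·S=-141.2381
Node (3,2) S=108.2516: V=(p*·-6.4904+(1−p*)·-58.4512)/1.05=-32.9865; Δ=(-6.4904−-58.4512)/(141.8096−89.8488)=1.0000; B=V−Δ·S=-141.2381
Node (3,3) S=170.8549: V=(p*·75.5199+(1−p*)·-6.4904)/1.05=29.6168; Δ=(75.5199−-6.4904)/(223.8199−141.8096)=1.0000; B=V−Δ·S=-141.2381
Node (2,0) S=52.3564: V=(p*·-72.6512+(1−p*)·-97.7823)/1.05=-82.1561; Δ=(-72.6512−-97.7823)/(68.5869−43.4558)=1.0000; B=V−Δ·S=-134.5125
Node (2,1) S=82.6348: V=(p*·-32.9865+(1−p*)·-72.6512)/1.05=-51.8777; Δ=(-32.9865−-72.6512)/(108.2516−68.5869)=1.0000; B=V−Δ·S=-134.5125
Node (2,2) S=130.4236: V=(p*·29.6168+(1−p*)·-32.9865)/1.05=-4.0889; Δ=(29.6168−-32.9865)/(170.8549−108.2516)=1.0000; B=V−Δ·S=-134.5125
Node (1,0) S=63.0800: V=(p*·-51.8777+(1−p*)·-82.1561)/1.05=-65.0271; Δ=(-51.8777−-82.1561)/(82.6348−52.3564)=1.0000; B=V−Δ·S=-128.1071
Node (1,1) S=99.5600: V=(p*·-4.0889+(1−p*)·-51.8777)/1.05=-28.5471; Δ=(-4.0889−-51.8777)/(130.4236−82.6348)=1.0000; B=V−Δ·S=-128.1071
Node (0,0) S=76.0000: V=(p*·-28.5471+(1−p*)·-65.0271)/1.05=-46.0068; Δ=(-28.5471−-65.0271)/(99.5600−63.0800)=1.0000; B=V−Δ·S=-122.0068
Check: Δ(0,0)·S0 + B(0,0) = -46.0068 = V0.

(0,0): Delta=1.0000 Bond=-122.0068
(1,0): Delta=1.0000 Bond=-128.1071
(1,1): Delta=1.0000 Bond=-128.1071
(2,0): Delta=1.0000 Bond=-134.5125
(2,1): Delta=1.0000 Bond=-134.5125
(2,2): Delta=1.0000 Bond=-134.5125
(3,0): Delta=1.0000 Bond=-141.2381
(3,1): Delta=1.0000 Bond=-141.2381
(3,2): Delta=1.0000 Bond=-141.2381
(3,3): Delta=1.0000 Bond=-141.2381
V0=-46.0068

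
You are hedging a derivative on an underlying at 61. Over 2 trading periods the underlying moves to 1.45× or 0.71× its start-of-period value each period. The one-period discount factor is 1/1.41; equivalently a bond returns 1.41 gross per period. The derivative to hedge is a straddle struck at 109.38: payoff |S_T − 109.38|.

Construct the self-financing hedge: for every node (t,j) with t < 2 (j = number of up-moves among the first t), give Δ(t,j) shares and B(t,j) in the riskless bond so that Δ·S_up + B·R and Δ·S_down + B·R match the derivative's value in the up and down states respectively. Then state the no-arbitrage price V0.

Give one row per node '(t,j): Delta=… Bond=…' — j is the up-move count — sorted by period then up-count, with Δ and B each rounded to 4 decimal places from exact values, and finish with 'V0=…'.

Risk-neutral probability p* = (R−d)/(u−d) = (1.41−0.71)/(1.45−0.71) = 0.9459.
Payoff layer (t=2): V(2,0)=78.6299, V(2,1)=46.5805, V(2,2)=18.8725
Node (1,0) S=43.3100: V=(p*·46.5805+(1−p*)·78.6299)/1.41=34.2645; Δ=(46.5805−78.6299)/(62.7995−30.7501)=-1.0000; B=V−Δ·S=77.5745
Node (1,1) S=88.4500: V=(p*·18.8725+(1−p*)·46.5805)/1.41=14.4470; Δ=(18.8725−46.5805)/(128.2525−62.7995)=-0.4233; B=V−Δ·S=51.8902
Node (0,0) S=61.0000: V=(p*·14.4470+(1−p*)·34.2645)/1.41=11.0058; Δ=(14.4470−34.2645)/(88.4500−43.3100)=-0.4390; B=V−Δ·S=37.7862
Each (Δ,B) replicates both successor values, so the strategy is self-financing and V0 is arbitrage-free.

(0,0): Delta=-0.4390 Bond=37.7862
(1,0): Delta=-1.0000 Bond=77.5745
(1,1): Delta=-0.4233 Bond=51.8902
V0=11.0058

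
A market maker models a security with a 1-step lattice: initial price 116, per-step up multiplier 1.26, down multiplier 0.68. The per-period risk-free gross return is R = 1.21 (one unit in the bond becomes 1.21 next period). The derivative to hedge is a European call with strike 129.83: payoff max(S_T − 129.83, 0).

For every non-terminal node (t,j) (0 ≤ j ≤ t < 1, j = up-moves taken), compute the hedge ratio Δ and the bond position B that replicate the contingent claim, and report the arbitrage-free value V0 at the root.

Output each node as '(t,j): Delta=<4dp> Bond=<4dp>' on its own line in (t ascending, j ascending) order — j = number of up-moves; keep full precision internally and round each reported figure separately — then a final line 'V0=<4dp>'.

Risk-neutral probability p* = (R−d)/(u−d) = (1.21−0.68)/(1.26−0.68) = 0.9138.
Terminal payoffs: V(1,0)=0.0000, V(1,1)=16.3300
Node (0,0) S=116.0000: V=(p*·16.3300+(1−p*)·0.0000)/1.21=12.3324; Δ=(16.3300−0.0000)/(146.1600−78.8800)=0.2427; B=V−Δ·S=-15.8227
Check: Δ(0,0)·S0 + B(0,0) = 12.3324 = V0.

(0,0): Delta=0.2427 Bond=-15.8227
V0=12.3324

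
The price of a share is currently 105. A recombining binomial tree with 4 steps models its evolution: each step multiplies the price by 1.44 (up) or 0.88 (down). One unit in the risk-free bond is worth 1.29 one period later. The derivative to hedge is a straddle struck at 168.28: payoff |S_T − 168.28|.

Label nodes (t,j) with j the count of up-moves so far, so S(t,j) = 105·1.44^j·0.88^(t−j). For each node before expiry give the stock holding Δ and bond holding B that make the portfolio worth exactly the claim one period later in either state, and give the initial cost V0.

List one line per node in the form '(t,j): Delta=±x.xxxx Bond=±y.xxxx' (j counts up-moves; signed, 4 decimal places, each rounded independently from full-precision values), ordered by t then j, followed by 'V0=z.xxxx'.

(0,0): Delta=0.8249 Bond=-39.3383
(1,0): Delta=0.3389 Bond=-5.8380
(1,1): Delta=0.9336 Bond=-67.1764
(2,0): Delta=-0.9918 Bond=100.6694
(2,1): Delta=0.6364 Bond=-47.1165
(2,2): Delta=1.0000 Bond=-101.1237
(3,0): Delta=-1.0000 Bond=130.4496
(3,1): Delta=-0.9900 Bond=129.6491
(3,2): Delta=1.0000 Bond=-130.4496
(3,3): Delta=1.0000 Bond=-130.4496
V0=47.2756

The replicating-portfolio and risk-neutral prices coincide; use p* = (1.29−0.88)/(1.44−0.88) = 0.7321 for the latter.
Payoff layer (t=4): V(4,0)=105.3120, V(4,1)=65.2414, V(4,2)=0.3286, V(4,3)=107.6249, V(4,4)=283.2008
(3,0): S=71.5546. Δ = (V_up−V_dn)/(S_up−S_dn) = (65.2414−105.3120)/(103.0386−62.9680) = -1.0000. V = [p*·65.2414 + (1−p*)·105.3120]/1.29 = 58.8951. B = V − Δ·S = 130.4496.
(3,1): S=117.0893. Δ = (V_up−V_dn)/(S_up−S_dn) = (0.3286−65.2414)/(168.6086−103.0386) = -0.9900. V = [p*·0.3286 + (1−p*)·65.2414]/1.29 = 13.7333. B = V − Δ·S = 129.6491.
(3,2): S=191.6006. Δ = (V_up−V_dn)/(S_up−S_dn) = (107.6249−0.3286)/(275.9049−168.6086) = 1.0000. V = [p*·107.6249 + (1−p*)·0.3286]/1.29 = 61.1510. B = V − Δ·S = -130.4496.
(3,3): S=313.5283. Δ = (V_up−V_dn)/(S_up−S_dn) = (283.2008−107.6249)/(451.4808−275.9049) = 1.0000. V = [p*·283.2008 + (1−p*)·107.6249]/1.29 = 183.0787. B = V − Δ·S = -130.4496.
(2,0): S=81.3120. Δ = (V_up−V_dn)/(S_up−S_dn) = (13.7333−58.8951)/(117.0893−71.5546) = -0.9918. V = [p*·13.7333 + (1−p*)·58.8951]/1.29 = 20.0234. B = V − Δ·S = 100.6694.
(2,1): S=133.0560. Δ = (V_up−V_dn)/(S_up−S_dn) = (61.1510−13.7333)/(191.6006−117.0893) = 0.6364. V = [p*·61.1510 + (1−p*)·13.7333]/1.29 = 37.5580. B = V − Δ·S = -47.1165.
(2,2): S=217.7280. Δ = (V_up−V_dn)/(S_up−S_dn) = (183.0787−61.1510)/(313.5283−191.6006) = 1.0000. V = [p*·183.0787 + (1−p*)·61.1510]/1.29 = 116.6043. B = V − Δ·S = -101.1237.
(1,0): S=92.4000. Δ = (V_up−V_dn)/(S_up−S_dn) = (37.5580−20.0234)/(133.0560−81.3120) = 0.3389. V = [p*·37.5580 + (1−p*)·20.0234]/1.29 = 25.4738. B = V − Δ·S = -5.8380.
(1,1): S=151.2000. Δ = (V_up−V_dn)/(S_up−S_dn) = (116.6043−37.5580)/(217.7280−133.0560) = 0.9336. V = [p*·116.6043 + (1−p*)·37.5580]/1.29 = 73.9776. B = V − Δ·S = -67.1764.
(0,0): S=105.0000. Δ = (V_up−V_dn)/(S_up−S_dn) = (73.9776−25.4738)/(151.2000−92.4000) = 0.8249. V = [p*·73.9776 + (1−p*)·25.4738]/1.29 = 47.2756. B = V − Δ·S = -39.3383.
The time-0 hedge costs 47.2756, which is the no-arbitrage price.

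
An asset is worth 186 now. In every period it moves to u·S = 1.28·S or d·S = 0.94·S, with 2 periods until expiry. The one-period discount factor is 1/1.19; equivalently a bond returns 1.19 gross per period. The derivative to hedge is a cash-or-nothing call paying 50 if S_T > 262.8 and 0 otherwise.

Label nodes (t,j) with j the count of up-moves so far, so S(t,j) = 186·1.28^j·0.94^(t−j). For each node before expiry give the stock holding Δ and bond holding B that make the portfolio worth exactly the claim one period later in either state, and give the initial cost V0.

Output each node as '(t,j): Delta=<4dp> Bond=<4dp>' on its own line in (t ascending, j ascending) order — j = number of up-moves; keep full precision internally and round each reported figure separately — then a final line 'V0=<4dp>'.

No-arbitrage ⇒ martingale measure with p* = (R−d)/(u−d) = 0.7353.
At expiry t=2: V(2,0)=0.0000, V(2,1)=0.0000, V(2,2)=50.0000
  t=1,j=0: stock 174.8400 → up 223.7952 (V=0.0000), down 164.3496 (V=0.0000). Price 0.0000; hedge Δ=0.0000, bond B=0.0000.
  t=1,j=1: stock 238.0800 → up 304.7424 (V=50.0000), down 223.7952 (V=0.0000). Price 30.8947; hedge Δ=0.6177, bond B=-116.1641.
  t=0,j=0: stock 186.0000 → up 238.0800 (V=30.8947), down 174.8400 (V=0.0000). Price 19.0897; hedge Δ=0.4885, bond B=-71.7771.
Each (Δ,B) replicates both successor values, so the strategy is self-financing and V0 is arbitrage-free.

(0,0): Delta=0.4885 Bond=-71.7771
(1,0): Delta=0.0000 Bond=0.0000
(1,1): Delta=0.6177 Bond=-116.1641
V0=19.0897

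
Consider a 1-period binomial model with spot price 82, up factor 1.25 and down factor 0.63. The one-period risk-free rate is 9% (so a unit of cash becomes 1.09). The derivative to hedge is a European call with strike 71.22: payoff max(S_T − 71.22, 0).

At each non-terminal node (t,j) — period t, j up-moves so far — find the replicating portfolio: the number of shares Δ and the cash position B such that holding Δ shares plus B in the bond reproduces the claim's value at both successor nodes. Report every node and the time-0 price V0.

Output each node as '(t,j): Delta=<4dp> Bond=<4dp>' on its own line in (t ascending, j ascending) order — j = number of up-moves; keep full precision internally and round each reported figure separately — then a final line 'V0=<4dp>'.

(0,0): Delta=0.6153 Bond=-29.1601
V0=21.2915

No-arbitrage ⇒ martingale measure with p* = (R−d)/(u−d) = 0.7419.
Terminal payoffs: V(1,0)=0.0000, V(1,1)=31.2800
  t=0,j=0: stock 82.0000 → up 102.5000 (V=31.2800), down 51.6600 (V=0.0000). Price 21.2915; hedge Δ=0.6153, bond B=-29.1601.
The time-0 hedge costs 21.2915, which is the no-arbitrage price.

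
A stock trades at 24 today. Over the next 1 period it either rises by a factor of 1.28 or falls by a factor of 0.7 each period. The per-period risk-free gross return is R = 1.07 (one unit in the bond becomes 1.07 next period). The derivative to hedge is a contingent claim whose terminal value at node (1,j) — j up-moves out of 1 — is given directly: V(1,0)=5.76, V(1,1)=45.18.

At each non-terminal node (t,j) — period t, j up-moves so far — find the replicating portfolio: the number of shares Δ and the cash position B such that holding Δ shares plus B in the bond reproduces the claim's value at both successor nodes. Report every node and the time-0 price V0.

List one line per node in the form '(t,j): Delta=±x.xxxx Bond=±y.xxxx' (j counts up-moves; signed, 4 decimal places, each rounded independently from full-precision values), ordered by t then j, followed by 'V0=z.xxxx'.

Under the risk-neutral measure, an up-move has probability p* = (R−d)/(u−d) = 0.6379 and values discount at R = 1.07.
Terminal payoffs: V(1,0)=5.7600, V(1,1)=45.1800
(0,0): S=24.0000. Δ = (V_up−V_dn)/(S_up−S_dn) = (45.1800−5.7600)/(30.7200−16.8000) = 2.8319. V = [p*·45.1800 + (1−p*)·5.7600]/1.07 = 28.8853. B = V − Δ·S = -39.0802.
Each (Δ,B) replicates both successor values, so the strategy is self-financing and V0 is arbitrage-free.

(0,0): Delta=2.8319 Bond=-39.0802
V0=28.8853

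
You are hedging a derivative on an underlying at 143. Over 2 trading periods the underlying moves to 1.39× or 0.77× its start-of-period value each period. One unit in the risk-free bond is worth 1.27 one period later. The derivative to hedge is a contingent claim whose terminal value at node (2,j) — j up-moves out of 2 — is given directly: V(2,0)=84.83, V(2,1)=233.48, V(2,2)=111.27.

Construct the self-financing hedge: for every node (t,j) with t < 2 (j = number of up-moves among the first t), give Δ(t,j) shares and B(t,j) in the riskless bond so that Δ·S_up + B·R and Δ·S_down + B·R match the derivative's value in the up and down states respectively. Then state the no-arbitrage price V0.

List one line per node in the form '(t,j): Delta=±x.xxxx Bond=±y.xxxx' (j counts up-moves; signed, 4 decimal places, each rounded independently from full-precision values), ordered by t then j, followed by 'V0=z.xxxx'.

Risk-neutral probability p* = (R−d)/(u−d) = (1.27−0.77)/(1.39−0.77) = 0.8065.
At expiry t=2: V(2,0)=84.8300, V(2,1)=233.4800, V(2,2)=111.2700
  t=1,j=0: stock 110.1100 → up 153.0529 (V=233.4800), down 84.7847 (V=84.8300). Price 161.1882; hedge Δ=2.1774, bond B=-78.5699.
  t=1,j=1: stock 198.7700 → up 276.2903 (V=111.2700), down 153.0529 (V=233.4800). Price 106.2390; hedge Δ=-0.9917, bond B=303.3519.
  t=0,j=0: stock 143.0000 → up 198.7700 (V=106.2390), down 110.1100 (V=161.1882). Price 92.0270; hedge Δ=-0.6198, bond B=180.6548.
Self-financing check: at every node Δ·S+B equals the discounted successor values.

(0,0): Delta=-0.6198 Bond=180.6548
(1,0): Delta=2.1774 Bond=-78.5699
(1,1): Delta=-0.9917 Bond=303.3519
V0=92.0270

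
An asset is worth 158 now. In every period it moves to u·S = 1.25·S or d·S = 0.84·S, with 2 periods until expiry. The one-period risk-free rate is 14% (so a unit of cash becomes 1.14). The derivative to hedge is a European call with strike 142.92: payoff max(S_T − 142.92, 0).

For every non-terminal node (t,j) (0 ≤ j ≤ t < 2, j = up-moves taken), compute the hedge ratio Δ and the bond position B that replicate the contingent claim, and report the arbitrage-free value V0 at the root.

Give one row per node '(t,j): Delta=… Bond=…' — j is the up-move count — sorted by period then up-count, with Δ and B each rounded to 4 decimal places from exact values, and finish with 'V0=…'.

(0,0): Delta=0.8858 Bond=-90.1871
(1,0): Delta=0.4223 Bond=-41.2991
(1,1): Delta=1.0000 Bond=-125.3684
V0=49.7688

Since d<R<u, set p* = (R−d)/(u−d) = 0.7317; price each node as the discounted p*-expectation of its children.
At expiry t=2: V(2,0)=0.0000, V(2,1)=22.9800, V(2,2)=103.9550
  t=1,j=0: stock 132.7200 → up 165.9000 (V=22.9800), down 111.4848 (V=0.0000). Price 14.7497; hedge Δ=0.4223, bond B=-41.2991.
  t=1,j=1: stock 197.5000 → up 246.8750 (V=103.9550), down 165.9000 (V=22.9800). Price 72.1316; hedge Δ=1.0000, bond B=-125.3684.
  t=0,j=0: stock 158.0000 → up 197.5000 (V=72.1316), down 132.7200 (V=14.7497). Price 49.7688; hedge Δ=0.8858, bond B=-90.1871.
Check: Δ(0,0)·S0 + B(0,0) = 49.7688 = V0.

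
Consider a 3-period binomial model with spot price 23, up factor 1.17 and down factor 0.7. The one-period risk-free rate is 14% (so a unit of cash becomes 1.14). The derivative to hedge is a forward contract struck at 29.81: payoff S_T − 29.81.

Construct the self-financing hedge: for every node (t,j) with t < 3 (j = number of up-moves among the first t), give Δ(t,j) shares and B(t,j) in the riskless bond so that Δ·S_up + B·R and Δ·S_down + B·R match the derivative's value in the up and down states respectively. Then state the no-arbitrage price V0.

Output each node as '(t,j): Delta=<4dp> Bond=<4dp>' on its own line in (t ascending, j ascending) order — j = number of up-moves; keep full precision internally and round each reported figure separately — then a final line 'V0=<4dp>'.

Under the risk-neutral measure, an up-move has probability p* = (R−d)/(u−d) = 0.9362 and values discount at R = 1.14.
At expiry t=3: V(3,0)=-21.9210, V(3,1)=-16.6241, V(3,2)=-7.7707, V(3,3)=7.0271
  t=2,j=0: stock 11.2700 → up 13.1859 (V=-16.6241), down 7.8890 (V=-21.9210). Price -14.8791; hedge Δ=1.0000, bond B=-26.1491.
  t=2,j=1: stock 18.8370 → up 22.0393 (V=-7.7707), down 13.1859 (V=-16.6241). Price -7.3121; hedge Δ=1.0000, bond B=-26.1491.
  t=2,j=2: stock 31.4847 → up 36.8371 (V=7.0271), down 22.0393 (V=-7.7707). Price 5.3356; hedge Δ=1.0000, bond B=-26.1491.
  t=1,j=0: stock 16.1000 → up 18.8370 (V=-7.3121), down 11.2700 (V=-14.8791). Price -6.8378; hedge Δ=1.0000, bond B=-22.9378.
  t=1,j=1: stock 26.9100 → up 31.4847 (V=5.3356), down 18.8370 (V=-7.3121). Price 3.9722; hedge Δ=1.0000, bond B=-22.9378.
  t=0,j=0: stock 23.0000 → up 26.9100 (V=3.9722), down 16.1000 (V=-6.8378). Price 2.8791; hedge Δ=1.0000, bond B=-20.1209.
Self-financing check: at every node Δ·S+B equals the discounted successor values.

(0,0): Delta=1.0000 Bond=-20.1209
(1,0): Delta=1.0000 Bond=-22.9378
(1,1): Delta=1.0000 Bond=-22.9378
(2,0): Delta=1.0000 Bond=-26.1491
(2,1): Delta=1.0000 Bond=-26.1491
(2,2): Delta=1.0000 Bond=-26.1491
V0=2.8791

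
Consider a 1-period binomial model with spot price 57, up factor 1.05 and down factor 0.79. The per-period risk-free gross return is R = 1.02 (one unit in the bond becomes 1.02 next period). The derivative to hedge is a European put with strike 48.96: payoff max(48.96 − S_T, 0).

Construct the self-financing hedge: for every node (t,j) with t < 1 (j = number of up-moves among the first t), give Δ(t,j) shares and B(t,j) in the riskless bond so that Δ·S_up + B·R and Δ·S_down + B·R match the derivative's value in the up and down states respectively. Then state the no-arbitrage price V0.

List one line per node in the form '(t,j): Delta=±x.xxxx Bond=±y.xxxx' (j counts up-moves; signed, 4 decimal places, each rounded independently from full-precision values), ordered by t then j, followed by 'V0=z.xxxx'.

Since d<R<u, set p* = (R−d)/(u−d) = 0.8846; price each node as the discounted p*-expectation of its children.
Payoff layer (t=1): V(1,0)=3.9300, V(1,1)=0.0000
Node (0,0) S=57.0000: V=(p*·0.0000+(1−p*)·3.9300)/1.02=0.4446; Δ=(0.0000−3.9300)/(59.8500−45.0300)=-0.2652; B=V−Δ·S=15.5600
Check: Δ(0,0)·S0 + B(0,0) = 0.4446 = V0.

(0,0): Delta=-0.2652 Bond=15.5600
V0=0.4446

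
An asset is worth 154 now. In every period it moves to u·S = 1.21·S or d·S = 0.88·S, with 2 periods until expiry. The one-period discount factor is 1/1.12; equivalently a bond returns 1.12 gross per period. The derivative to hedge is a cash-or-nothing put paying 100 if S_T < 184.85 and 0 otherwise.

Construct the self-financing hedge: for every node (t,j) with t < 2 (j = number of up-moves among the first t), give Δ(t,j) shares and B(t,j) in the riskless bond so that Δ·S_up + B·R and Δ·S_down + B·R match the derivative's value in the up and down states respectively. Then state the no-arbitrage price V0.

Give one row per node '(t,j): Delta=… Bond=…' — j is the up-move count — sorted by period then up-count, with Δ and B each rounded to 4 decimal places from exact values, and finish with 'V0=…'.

The replicating-portfolio and risk-neutral prices coincide; use p* = (1.12−0.88)/(1.21−0.88) = 0.7273 for the latter.
Terminal payoffs: V(2,0)=100.0000, V(2,1)=100.0000, V(2,2)=0.0000
  t=1,j=0: stock 135.5200 → up 163.9792 (V=100.0000), down 119.2576 (V=100.0000). Price 89.2857; hedge Δ=0.0000, bond B=89.2857.
  t=1,j=1: stock 186.3400 → up 225.4714 (V=0.0000), down 163.9792 (V=100.0000). Price 24.3506; hedge Δ=-1.6262, bond B=327.3810.
  t=0,j=0: stock 154.0000 → up 186.3400 (V=24.3506), down 135.5200 (V=89.2857). Price 37.5538; hedge Δ=-1.2777, bond B=234.3267.
Check: Δ(0,0)·S0 + B(0,0) = 37.5538 = V0.

(0,0): Delta=-1.2777 Bond=234.3267
(1,0): Delta=0.0000 Bond=89.2857
(1,1): Delta=-1.6262 Bond=327.3810
V0=37.5538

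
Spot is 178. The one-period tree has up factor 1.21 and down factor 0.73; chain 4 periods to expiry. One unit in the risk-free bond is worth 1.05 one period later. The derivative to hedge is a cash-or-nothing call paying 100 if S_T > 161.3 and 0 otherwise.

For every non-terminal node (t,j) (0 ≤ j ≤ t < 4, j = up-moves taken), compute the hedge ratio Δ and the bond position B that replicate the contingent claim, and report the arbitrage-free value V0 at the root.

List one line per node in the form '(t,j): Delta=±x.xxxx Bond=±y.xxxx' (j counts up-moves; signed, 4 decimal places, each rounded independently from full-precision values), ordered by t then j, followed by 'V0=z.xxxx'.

No-arbitrage ⇒ martingale measure with p* = (R−d)/(u−d) = 0.6667.
Payoff layer (t=4): V(4,0)=0.0000, V(4,1)=0.0000, V(4,2)=0.0000, V(4,3)=100.0000, V(4,4)=100.0000
(3,0): S=69.2450. Δ = (V_up−V_dn)/(S_up−S_dn) = (0.0000−0.0000)/(83.7865−50.5489) = 0.0000. V = [p*·0.0000 + (1−p*)·0.0000]/1.05 = 0.0000. B = V − Δ·S = 0.0000.
(3,1): S=114.7760. Δ = (V_up−V_dn)/(S_up−S_dn) = (0.0000−0.0000)/(138.8790−83.7865) = 0.0000. V = [p*·0.0000 + (1−p*)·0.0000]/1.05 = 0.0000. B = V − Δ·S = 0.0000.
(3,2): S=190.2452. Δ = (V_up−V_dn)/(S_up−S_dn) = (100.0000−0.0000)/(230.1966−138.8790) = 1.0951. V = [p*·100.0000 + (1−p*)·0.0000]/1.05 = 63.4921. B = V − Δ·S = -144.8413.
(3,3): S=315.3379. Δ = (V_up−V_dn)/(S_up−S_dn) = (100.0000−100.0000)/(381.5588−230.1966) = 0.0000. V = [p*·100.0000 + (1−p*)·100.0000]/1.05 = 95.2381. B = V − Δ·S = 95.2381.
(2,0): S=94.8562. Δ = (V_up−V_dn)/(S_up−S_dn) = (0.0000−0.0000)/(114.7760−69.2450) = 0.0000. V = [p*·0.0000 + (1−p*)·0.0000]/1.05 = 0.0000. B = V − Δ·S = 0.0000.
(2,1): S=157.2274. Δ = (V_up−V_dn)/(S_up−S_dn) = (63.4921−0.0000)/(190.2452−114.7760) = 0.8413. V = [p*·63.4921 + (1−p*)·0.0000]/1.05 = 40.3124. B = V − Δ·S = -91.9627.
(2,2): S=260.6098. Δ = (V_up−V_dn)/(S_up−S_dn) = (95.2381−63.4921)/(315.3379−190.2452) = 0.2538. V = [p*·95.2381 + (1−p*)·63.4921]/1.05 = 80.6248. B = V − Δ·S = 14.4873.
(1,0): S=129.9400. Δ = (V_up−V_dn)/(S_up−S_dn) = (40.3124−0.0000)/(157.2274−94.8562) = 0.6463. V = [p*·40.3124 + (1−p*)·0.0000]/1.05 = 25.5952. B = V − Δ·S = -58.3890.
(1,1): S=215.3800. Δ = (V_up−V_dn)/(S_up−S_dn) = (80.6248−40.3124)/(260.6098−157.2274) = 0.3899. V = [p*·80.6248 + (1−p*)·40.3124]/1.05 = 63.9880. B = V − Δ·S = -19.9962.
(0,0): S=178.0000. Δ = (V_up−V_dn)/(S_up−S_dn) = (63.9880−25.5952)/(215.3800−129.9400) = 0.4494. V = [p*·63.9880 + (1−p*)·25.5952]/1.05 = 48.7527. B = V − Δ·S = -31.2322.
Check: Δ(0,0)·S0 + B(0,0) = 48.7527 = V0.

(0,0): Delta=0.4494 Bond=-31.2322
(1,0): Delta=0.6463 Bond=-58.3890
(1,1): Delta=0.3899 Bond=-19.9962
(2,0): Delta=0.0000 Bond=0.0000
(2,1): Delta=0.8413 Bond=-91.9627
(2,2): Delta=0.2538 Bond=14.4873
(3,0): Delta=0.0000 Bond=0.0000
(3,1): Delta=0.0000 Bond=0.0000
(3,2): Delta=1.0951 Bond=-144.8413
(3,3): Delta=0.0000 Bond=95.2381
V0=48.7527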